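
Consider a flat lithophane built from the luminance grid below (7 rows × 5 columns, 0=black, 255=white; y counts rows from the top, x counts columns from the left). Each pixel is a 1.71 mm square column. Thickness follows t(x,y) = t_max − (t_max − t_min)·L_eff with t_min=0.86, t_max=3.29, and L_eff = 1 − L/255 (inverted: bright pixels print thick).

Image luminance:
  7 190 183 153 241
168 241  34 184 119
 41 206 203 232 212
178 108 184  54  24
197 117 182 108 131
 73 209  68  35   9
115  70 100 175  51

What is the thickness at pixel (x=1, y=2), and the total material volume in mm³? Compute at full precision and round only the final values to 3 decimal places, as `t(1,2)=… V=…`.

t(1,2)=2.823 V=216.250

span = t_max - t_min = 3.29 - 0.86 = 2.430
L(1,2) = 206, L_eff = 1 - 206/255 = 0.192157 (inverted)
t(1,2) = 3.29 - 2.430·0.192157 = 2.823
Σt over all 7·5 pixels = 157153/2125 ≈ 73.9543529
V = pitch²·Σt = 1.71²·157153/2125 = 216.250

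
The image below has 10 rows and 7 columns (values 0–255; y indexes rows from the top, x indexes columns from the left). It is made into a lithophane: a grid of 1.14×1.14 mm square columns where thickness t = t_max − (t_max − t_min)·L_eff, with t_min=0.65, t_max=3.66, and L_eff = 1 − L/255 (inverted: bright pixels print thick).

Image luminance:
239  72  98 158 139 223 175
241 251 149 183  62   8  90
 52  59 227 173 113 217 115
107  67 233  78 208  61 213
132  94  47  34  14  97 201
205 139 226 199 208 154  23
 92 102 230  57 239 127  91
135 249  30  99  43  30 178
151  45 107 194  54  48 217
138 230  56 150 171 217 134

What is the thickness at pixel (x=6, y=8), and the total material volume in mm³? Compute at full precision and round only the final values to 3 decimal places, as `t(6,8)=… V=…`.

span = t_max - t_min = 3.66 - 0.65 = 3.010
L(6,8) = 217, L_eff = 1 - 217/255 = 0.149020 (inverted)
t(6,8) = 3.66 - 3.010·0.149020 = 3.211
Σt over all 10·7 pixels = 997262/6375 ≈ 156.4332549
V = pitch²·Σt = 1.14²·997262/6375 = 203.301

t(6,8)=3.211 V=203.301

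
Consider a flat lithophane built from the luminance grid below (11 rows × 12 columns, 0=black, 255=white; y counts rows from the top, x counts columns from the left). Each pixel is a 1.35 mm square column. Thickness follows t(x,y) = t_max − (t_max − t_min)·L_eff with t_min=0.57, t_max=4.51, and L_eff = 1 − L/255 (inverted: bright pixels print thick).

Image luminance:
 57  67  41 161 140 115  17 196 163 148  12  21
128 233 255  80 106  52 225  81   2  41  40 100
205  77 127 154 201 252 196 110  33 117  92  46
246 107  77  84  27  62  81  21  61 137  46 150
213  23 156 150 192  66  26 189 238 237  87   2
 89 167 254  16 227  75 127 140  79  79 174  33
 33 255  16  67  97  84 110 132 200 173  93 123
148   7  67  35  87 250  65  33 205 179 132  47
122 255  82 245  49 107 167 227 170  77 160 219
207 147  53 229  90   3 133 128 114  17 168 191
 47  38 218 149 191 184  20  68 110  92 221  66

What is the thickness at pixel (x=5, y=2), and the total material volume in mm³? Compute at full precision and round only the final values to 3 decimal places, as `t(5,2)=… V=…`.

span = t_max - t_min = 4.51 - 0.57 = 3.940
L(5,2) = 252, L_eff = 1 - 252/255 = 0.011765 (inverted)
t(5,2) = 4.51 - 3.940·0.011765 = 4.464
Σt over all 11·12 pixels = 4038617/12750 ≈ 316.7542745
V = pitch²·Σt = 1.35²·4038617/12750 = 577.285

t(5,2)=4.464 V=577.285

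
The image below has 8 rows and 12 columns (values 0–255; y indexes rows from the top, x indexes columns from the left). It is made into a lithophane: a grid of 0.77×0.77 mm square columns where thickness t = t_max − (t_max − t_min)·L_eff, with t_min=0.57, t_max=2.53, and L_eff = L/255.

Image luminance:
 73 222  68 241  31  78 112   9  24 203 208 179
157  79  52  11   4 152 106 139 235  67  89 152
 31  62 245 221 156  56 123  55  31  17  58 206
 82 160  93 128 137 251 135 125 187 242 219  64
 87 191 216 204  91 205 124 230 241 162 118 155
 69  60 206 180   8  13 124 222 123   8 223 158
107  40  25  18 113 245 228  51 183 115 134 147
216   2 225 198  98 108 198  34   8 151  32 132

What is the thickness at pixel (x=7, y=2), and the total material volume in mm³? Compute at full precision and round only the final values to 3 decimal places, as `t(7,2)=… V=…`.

span = t_max - t_min = 2.53 - 0.57 = 1.960
L(7,2) = 55, L_eff = 55/255 = 0.215686
t(7,2) = 2.53 - 1.960·0.215686 = 2.107
Σt over all 8·12 pixels = 960311/6375 ≈ 150.6370196
V = pitch²·Σt = 0.77²·960311/6375 = 89.313

t(7,2)=2.107 V=89.313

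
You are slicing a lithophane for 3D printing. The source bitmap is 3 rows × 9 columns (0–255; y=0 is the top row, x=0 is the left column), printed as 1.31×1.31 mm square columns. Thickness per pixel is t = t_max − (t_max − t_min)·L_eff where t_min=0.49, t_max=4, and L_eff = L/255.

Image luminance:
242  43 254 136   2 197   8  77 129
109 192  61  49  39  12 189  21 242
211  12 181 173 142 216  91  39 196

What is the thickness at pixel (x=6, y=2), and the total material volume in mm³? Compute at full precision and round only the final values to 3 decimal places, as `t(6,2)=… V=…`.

t(6,2)=2.747 V=108.261

span = t_max - t_min = 4 - 0.49 = 3.510
L(6,2) = 91, L_eff = 91/255 = 0.356863
t(6,2) = 4 - 3.510·0.356863 = 2.747
Σt over all 3·9 pixels = 536229/8500 ≈ 63.0857647
V = pitch²·Σt = 1.31²·536229/8500 = 108.261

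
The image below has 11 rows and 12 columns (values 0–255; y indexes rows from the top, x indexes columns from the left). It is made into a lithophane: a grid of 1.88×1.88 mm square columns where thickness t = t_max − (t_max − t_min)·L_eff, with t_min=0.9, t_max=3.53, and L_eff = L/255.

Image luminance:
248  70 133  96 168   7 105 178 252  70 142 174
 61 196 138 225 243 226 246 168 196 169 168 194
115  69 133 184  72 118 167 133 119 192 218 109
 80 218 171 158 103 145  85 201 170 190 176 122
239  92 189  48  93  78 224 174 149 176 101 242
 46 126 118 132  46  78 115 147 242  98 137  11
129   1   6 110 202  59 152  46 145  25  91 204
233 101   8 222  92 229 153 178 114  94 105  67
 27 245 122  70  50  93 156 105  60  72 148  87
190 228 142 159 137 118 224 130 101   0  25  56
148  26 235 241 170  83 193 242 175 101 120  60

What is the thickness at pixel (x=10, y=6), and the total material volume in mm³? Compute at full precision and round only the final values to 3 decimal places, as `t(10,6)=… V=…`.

span = t_max - t_min = 3.53 - 0.9 = 2.630
L(10,6) = 91, L_eff = 91/255 = 0.356863
t(10,6) = 3.53 - 2.630·0.356863 = 2.591
Σt over all 11·12 pixels = 2406593/8500 ≈ 283.1285882
V = pitch²·Σt = 1.88²·2406593/8500 = 1000.690

t(10,6)=2.591 V=1000.690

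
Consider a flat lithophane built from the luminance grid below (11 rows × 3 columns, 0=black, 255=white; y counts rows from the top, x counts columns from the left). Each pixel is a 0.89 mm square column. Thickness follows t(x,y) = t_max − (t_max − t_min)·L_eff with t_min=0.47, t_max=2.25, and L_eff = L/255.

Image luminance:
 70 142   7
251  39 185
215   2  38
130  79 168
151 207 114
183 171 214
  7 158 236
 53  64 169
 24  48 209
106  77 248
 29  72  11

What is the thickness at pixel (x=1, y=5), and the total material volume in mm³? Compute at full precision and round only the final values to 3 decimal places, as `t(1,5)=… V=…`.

span = t_max - t_min = 2.25 - 0.47 = 1.780
L(1,5) = 171, L_eff = 171/255 = 0.670588
t(1,5) = 2.25 - 1.780·0.670588 = 1.056
Σt over all 11·3 pixels = 1203269/25500 ≈ 47.1870196
V = pitch²·Σt = 0.89²·1203269/25500 = 37.377

t(1,5)=1.056 V=37.377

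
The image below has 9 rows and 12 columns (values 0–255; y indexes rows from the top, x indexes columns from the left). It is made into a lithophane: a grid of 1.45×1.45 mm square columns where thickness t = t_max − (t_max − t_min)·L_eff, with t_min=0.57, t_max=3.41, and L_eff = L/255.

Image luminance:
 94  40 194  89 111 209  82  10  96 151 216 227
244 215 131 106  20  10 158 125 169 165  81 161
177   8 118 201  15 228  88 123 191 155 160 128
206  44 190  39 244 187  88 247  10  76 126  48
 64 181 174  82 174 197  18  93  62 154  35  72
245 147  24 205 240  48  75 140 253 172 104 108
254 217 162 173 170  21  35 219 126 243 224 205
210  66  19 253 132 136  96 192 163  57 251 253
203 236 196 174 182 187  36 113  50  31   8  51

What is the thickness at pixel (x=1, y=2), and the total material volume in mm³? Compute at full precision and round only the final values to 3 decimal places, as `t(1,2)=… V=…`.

span = t_max - t_min = 3.41 - 0.57 = 2.840
L(1,2) = 8, L_eff = 8/255 = 0.031373
t(1,2) = 3.41 - 2.840·0.031373 = 3.321
Σt over all 9·12 pixels = 1310333/6375 ≈ 205.5424314
V = pitch²·Σt = 1.45²·1310333/6375 = 432.153

t(1,2)=3.321 V=432.153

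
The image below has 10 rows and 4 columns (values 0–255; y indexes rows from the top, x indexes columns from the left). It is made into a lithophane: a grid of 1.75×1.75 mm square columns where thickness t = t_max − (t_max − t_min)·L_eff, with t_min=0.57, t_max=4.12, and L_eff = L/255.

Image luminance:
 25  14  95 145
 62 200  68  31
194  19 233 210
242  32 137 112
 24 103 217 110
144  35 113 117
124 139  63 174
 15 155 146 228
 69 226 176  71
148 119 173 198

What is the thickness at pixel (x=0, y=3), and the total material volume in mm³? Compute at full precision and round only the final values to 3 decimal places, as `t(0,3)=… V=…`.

span = t_max - t_min = 4.12 - 0.57 = 3.550
L(0,3) = 242, L_eff = 242/255 = 0.949020
t(0,3) = 4.12 - 3.550·0.949020 = 0.751
Σt over all 10·4 pixels = 246077/2550 ≈ 96.5007843
V = pitch²·Σt = 1.75²·246077/2550 = 295.534

t(0,3)=0.751 V=295.534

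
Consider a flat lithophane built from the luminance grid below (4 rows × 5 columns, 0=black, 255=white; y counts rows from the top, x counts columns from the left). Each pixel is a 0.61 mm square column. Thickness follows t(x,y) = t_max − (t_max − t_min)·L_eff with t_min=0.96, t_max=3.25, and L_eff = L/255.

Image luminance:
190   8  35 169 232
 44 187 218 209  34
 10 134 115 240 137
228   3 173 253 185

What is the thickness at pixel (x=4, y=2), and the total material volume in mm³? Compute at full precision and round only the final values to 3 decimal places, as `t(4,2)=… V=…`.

span = t_max - t_min = 3.25 - 0.96 = 2.290
L(4,2) = 137, L_eff = 137/255 = 0.537255
t(4,2) = 3.25 - 2.290·0.537255 = 2.020
Σt over all 4·5 pixels = 253846/6375 ≈ 39.8189804
V = pitch²·Σt = 0.61²·253846/6375 = 14.817

t(4,2)=2.020 V=14.817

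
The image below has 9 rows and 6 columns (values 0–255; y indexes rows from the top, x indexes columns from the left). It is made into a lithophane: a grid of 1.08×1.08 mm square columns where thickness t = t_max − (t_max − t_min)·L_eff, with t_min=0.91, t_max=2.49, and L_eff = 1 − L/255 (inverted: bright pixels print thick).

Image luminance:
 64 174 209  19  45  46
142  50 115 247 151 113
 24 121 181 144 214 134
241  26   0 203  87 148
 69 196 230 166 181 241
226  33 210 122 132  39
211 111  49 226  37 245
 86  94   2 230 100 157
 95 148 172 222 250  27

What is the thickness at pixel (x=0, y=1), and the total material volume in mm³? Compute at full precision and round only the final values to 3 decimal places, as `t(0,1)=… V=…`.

span = t_max - t_min = 2.49 - 0.91 = 1.580
L(0,1) = 142, L_eff = 1 - 142/255 = 0.443137 (inverted)
t(0,1) = 2.49 - 1.580·0.443137 = 1.790
Σt over all 9·6 pixels = 119573/1275 ≈ 93.7827451
V = pitch²·Σt = 1.08²·119573/1275 = 109.388

t(0,1)=1.790 V=109.388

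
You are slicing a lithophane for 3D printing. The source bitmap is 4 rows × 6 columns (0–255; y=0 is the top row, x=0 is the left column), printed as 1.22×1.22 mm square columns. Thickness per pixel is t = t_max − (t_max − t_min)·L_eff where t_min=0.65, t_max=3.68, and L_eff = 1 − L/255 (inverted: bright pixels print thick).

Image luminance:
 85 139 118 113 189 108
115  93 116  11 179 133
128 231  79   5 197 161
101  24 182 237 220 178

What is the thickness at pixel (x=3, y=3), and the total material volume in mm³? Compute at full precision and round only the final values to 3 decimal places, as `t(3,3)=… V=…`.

t(3,3)=3.466 V=78.787

span = t_max - t_min = 3.68 - 0.65 = 3.030
L(3,3) = 237, L_eff = 1 - 237/255 = 0.070588 (inverted)
t(3,3) = 3.68 - 3.030·0.070588 = 3.466
Σt over all 4·6 pixels = 224971/4250 ≈ 52.9343529
V = pitch²·Σt = 1.22²·224971/4250 = 78.787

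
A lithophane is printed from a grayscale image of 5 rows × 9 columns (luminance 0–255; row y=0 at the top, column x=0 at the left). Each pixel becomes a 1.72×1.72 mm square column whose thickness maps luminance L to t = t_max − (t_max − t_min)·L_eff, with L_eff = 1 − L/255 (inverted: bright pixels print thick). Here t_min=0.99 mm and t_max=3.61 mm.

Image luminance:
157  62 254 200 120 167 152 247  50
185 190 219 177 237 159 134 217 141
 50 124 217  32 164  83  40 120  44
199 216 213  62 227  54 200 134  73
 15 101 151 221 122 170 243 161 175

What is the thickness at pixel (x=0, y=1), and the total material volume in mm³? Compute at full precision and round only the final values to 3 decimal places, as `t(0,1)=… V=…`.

span = t_max - t_min = 3.61 - 0.99 = 2.620
L(0,1) = 185, L_eff = 1 - 185/255 = 0.274510 (inverted)
t(0,1) = 3.61 - 2.620·0.274510 = 2.891
Σt over all 5·9 pixels = 2885923/25500 ≈ 113.1734510
V = pitch²·Σt = 1.72²·2885923/25500 = 334.812

t(0,1)=2.891 V=334.812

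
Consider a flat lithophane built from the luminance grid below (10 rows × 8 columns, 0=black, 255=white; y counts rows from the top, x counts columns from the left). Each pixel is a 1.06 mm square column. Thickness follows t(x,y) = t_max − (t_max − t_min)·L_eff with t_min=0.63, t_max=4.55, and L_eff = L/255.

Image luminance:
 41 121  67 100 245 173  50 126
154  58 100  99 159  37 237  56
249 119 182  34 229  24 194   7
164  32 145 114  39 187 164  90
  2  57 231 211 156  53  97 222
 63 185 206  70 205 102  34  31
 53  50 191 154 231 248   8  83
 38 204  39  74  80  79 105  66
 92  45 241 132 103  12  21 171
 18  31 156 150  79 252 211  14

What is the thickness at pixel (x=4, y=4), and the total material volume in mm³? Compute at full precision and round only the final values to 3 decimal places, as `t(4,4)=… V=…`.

span = t_max - t_min = 4.55 - 0.63 = 3.920
L(4,4) = 156, L_eff = 156/255 = 0.611765
t(4,4) = 4.55 - 3.920·0.611765 = 2.152
Σt over all 10·8 pixels = 1423604/6375 ≈ 223.3104314
V = pitch²·Σt = 1.06²·1423604/6375 = 250.912

t(4,4)=2.152 V=250.912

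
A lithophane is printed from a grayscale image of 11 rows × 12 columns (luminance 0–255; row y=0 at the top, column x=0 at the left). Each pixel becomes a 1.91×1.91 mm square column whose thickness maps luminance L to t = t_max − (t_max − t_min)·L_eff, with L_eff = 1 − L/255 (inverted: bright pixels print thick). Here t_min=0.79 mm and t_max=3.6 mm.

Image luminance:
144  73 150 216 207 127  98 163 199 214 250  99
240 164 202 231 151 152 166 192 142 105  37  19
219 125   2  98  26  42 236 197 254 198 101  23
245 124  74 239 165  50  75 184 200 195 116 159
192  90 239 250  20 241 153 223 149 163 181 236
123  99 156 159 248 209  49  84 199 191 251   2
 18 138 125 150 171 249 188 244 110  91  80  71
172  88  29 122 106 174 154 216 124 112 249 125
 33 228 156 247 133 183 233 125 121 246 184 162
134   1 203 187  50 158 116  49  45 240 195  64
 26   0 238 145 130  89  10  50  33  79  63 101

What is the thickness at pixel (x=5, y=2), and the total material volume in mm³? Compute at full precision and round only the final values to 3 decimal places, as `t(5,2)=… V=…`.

t(5,2)=1.253 V=1134.507

span = t_max - t_min = 3.6 - 0.79 = 2.810
L(5,2) = 42, L_eff = 1 - 42/255 = 0.835294 (inverted)
t(5,2) = 3.6 - 2.810·0.835294 = 1.253
Σt over all 11·12 pixels = 3965069/12750 ≈ 310.9858039
V = pitch²·Σt = 1.91²·3965069/12750 = 1134.507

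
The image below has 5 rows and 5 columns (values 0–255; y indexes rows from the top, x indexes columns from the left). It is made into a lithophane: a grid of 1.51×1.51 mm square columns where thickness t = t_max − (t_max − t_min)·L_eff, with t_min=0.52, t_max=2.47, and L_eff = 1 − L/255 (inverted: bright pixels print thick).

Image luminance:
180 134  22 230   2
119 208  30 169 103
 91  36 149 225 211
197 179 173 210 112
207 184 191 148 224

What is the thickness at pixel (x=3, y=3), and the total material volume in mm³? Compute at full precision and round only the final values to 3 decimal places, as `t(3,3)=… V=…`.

t(3,3)=2.126 V=94.748

span = t_max - t_min = 2.47 - 0.52 = 1.950
L(3,3) = 210, L_eff = 1 - 210/255 = 0.176471 (inverted)
t(3,3) = 2.47 - 1.950·0.176471 = 2.126
Σt over all 5·5 pixels = 35321/850 ≈ 41.5541176
V = pitch²·Σt = 1.51²·35321/850 = 94.748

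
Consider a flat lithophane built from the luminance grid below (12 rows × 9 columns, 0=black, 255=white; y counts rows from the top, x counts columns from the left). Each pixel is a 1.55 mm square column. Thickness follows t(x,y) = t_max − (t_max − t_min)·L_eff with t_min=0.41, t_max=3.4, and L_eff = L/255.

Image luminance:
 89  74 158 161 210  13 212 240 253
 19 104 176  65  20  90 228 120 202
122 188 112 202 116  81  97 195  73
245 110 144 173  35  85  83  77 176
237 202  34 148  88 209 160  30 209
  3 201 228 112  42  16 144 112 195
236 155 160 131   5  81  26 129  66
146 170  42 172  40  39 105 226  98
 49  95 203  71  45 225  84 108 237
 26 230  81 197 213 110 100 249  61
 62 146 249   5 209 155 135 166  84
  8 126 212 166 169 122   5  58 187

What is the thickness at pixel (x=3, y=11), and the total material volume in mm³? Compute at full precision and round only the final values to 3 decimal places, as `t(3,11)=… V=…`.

span = t_max - t_min = 3.4 - 0.41 = 2.990
L(3,11) = 166, L_eff = 166/255 = 0.650980
t(3,11) = 3.4 - 2.990·0.650980 = 1.454
Σt over all 12·9 pixels = 5239493/25500 ≈ 205.4703137
V = pitch²·Σt = 1.55²·5239493/25500 = 493.642

t(3,11)=1.454 V=493.642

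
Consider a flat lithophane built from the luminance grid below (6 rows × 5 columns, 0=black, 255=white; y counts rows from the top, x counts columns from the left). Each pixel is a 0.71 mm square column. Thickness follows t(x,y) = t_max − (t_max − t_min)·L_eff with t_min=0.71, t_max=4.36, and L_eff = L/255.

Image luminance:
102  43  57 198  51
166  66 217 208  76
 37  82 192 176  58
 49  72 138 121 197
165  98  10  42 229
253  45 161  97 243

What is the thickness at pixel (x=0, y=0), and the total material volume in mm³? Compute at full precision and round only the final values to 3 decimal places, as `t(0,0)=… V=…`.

span = t_max - t_min = 4.36 - 0.71 = 3.650
L(0,0) = 102, L_eff = 102/255 = 0.400000
t(0,0) = 4.36 - 3.650·0.400000 = 2.900
Σt over all 6·5 pixels = 400703/5100 ≈ 78.5692157
V = pitch²·Σt = 0.71²·400703/5100 = 39.607

t(0,0)=2.900 V=39.607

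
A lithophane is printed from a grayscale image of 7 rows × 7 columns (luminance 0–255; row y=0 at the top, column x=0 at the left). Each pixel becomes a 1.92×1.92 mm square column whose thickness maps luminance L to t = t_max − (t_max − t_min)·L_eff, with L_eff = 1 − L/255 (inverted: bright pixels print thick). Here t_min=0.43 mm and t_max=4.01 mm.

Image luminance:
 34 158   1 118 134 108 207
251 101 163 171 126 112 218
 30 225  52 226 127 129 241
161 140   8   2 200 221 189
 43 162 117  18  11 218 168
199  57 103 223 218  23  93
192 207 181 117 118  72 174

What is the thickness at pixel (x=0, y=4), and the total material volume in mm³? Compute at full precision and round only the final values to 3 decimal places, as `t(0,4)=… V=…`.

span = t_max - t_min = 4.01 - 0.43 = 3.580
L(0,4) = 43, L_eff = 1 - 43/255 = 0.831373 (inverted)
t(0,4) = 4.01 - 3.580·0.831373 = 1.034
Σt over all 7·7 pixels = 962757/8500 ≈ 113.2655294
V = pitch²·Σt = 1.92²·962757/8500 = 417.542

t(0,4)=1.034 V=417.542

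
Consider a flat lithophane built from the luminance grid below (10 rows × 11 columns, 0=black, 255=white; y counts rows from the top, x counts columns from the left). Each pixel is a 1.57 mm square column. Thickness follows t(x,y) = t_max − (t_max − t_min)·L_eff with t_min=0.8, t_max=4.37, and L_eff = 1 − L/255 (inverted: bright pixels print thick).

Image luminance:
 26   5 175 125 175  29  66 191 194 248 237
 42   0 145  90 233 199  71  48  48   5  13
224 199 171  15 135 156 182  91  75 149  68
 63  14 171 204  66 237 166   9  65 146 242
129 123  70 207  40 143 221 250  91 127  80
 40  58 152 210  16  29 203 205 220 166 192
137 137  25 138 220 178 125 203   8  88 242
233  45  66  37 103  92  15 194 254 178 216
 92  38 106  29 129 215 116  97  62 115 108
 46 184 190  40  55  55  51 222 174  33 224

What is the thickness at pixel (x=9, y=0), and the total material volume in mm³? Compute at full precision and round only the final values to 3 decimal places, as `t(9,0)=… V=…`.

t(9,0)=4.272 V=682.777

span = t_max - t_min = 4.37 - 0.8 = 3.570
L(9,0) = 248, L_eff = 1 - 248/255 = 0.027451 (inverted)
t(9,0) = 4.37 - 3.570·0.027451 = 4.272
Σt over all 10·11 pixels = 277
V = pitch²·Σt = 1.57²·277 = 682.777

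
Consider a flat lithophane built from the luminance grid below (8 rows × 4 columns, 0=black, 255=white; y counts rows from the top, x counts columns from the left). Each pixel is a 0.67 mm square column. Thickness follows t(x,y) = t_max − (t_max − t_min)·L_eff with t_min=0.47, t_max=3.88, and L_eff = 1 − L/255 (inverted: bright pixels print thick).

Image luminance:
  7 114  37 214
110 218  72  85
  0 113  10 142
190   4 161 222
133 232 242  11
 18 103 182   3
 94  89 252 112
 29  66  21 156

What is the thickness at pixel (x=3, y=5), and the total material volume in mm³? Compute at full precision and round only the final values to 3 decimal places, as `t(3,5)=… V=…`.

t(3,5)=0.510 V=27.414

span = t_max - t_min = 3.88 - 0.47 = 3.410
L(3,5) = 3, L_eff = 1 - 3/255 = 0.988235 (inverted)
t(3,5) = 3.88 - 3.410·0.988235 = 0.510
Σt over all 8·4 pixels = 778621/12750 ≈ 61.0683137
V = pitch²·Σt = 0.67²·778621/12750 = 27.414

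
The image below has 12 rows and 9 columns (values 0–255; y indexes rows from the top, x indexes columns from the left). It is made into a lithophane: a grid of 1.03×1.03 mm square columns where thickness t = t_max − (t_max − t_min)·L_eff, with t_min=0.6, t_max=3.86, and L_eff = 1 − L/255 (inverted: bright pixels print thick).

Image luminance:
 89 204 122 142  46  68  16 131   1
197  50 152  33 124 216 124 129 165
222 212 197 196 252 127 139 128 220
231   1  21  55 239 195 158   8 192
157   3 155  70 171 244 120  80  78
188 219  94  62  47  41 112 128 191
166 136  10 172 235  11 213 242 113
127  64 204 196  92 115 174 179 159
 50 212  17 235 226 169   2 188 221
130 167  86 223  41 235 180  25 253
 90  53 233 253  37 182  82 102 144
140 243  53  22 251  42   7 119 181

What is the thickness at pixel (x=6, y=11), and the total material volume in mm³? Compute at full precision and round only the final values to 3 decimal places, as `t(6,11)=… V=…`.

span = t_max - t_min = 3.86 - 0.6 = 3.260
L(6,11) = 7, L_eff = 1 - 7/255 = 0.972549 (inverted)
t(6,11) = 3.86 - 3.260·0.972549 = 0.689
Σt over all 12·9 pixels = 1591916/6375 ≈ 249.7123137
V = pitch²·Σt = 1.03²·1591916/6375 = 264.920

t(6,11)=0.689 V=264.920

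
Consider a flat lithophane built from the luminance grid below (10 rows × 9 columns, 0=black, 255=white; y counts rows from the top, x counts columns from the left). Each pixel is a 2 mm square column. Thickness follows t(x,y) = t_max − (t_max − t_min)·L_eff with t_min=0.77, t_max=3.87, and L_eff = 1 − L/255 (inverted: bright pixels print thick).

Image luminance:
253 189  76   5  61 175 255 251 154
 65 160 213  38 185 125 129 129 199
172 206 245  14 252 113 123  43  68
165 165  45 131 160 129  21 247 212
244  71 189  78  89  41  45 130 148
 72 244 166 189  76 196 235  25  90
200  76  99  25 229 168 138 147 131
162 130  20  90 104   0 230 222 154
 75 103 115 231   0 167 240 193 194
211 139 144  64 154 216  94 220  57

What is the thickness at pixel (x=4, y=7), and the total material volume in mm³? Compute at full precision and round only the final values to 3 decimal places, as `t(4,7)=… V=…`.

t(4,7)=2.034 V=882.271

span = t_max - t_min = 3.87 - 0.77 = 3.100
L(4,7) = 104, L_eff = 1 - 104/255 = 0.592157 (inverted)
t(4,7) = 3.87 - 3.100·0.592157 = 2.034
Σt over all 10·9 pixels = 281224/1275 ≈ 220.5678431
V = pitch²·Σt = 2²·281224/1275 = 882.271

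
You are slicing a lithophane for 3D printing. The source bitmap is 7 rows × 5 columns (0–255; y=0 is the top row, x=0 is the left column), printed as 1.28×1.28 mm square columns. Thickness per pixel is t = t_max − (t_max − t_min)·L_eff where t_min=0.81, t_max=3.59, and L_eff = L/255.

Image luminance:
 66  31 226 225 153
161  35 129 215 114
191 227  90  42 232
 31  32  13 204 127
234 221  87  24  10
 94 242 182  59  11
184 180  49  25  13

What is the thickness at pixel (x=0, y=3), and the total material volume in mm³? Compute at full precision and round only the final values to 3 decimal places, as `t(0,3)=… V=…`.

span = t_max - t_min = 3.59 - 0.81 = 2.780
L(0,3) = 31, L_eff = 31/255 = 0.121569
t(0,3) = 3.59 - 2.780·0.121569 = 3.252
Σt over all 7·5 pixels = 2047873/25500 ≈ 80.3087451
V = pitch²·Σt = 1.28²·2047873/25500 = 131.578

t(0,3)=3.252 V=131.578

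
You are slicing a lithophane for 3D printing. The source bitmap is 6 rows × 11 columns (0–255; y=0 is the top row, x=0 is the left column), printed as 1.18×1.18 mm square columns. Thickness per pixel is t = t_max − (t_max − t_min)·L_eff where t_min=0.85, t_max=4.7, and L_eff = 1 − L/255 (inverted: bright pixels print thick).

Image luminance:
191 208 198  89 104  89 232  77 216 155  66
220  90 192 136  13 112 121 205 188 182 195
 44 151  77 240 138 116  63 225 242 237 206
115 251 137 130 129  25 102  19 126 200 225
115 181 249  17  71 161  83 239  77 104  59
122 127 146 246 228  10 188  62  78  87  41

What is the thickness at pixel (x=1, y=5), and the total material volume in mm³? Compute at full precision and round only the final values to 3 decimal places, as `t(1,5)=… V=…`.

t(1,5)=2.767 V=270.848

span = t_max - t_min = 4.7 - 0.85 = 3.850
L(1,5) = 127, L_eff = 1 - 127/255 = 0.501961 (inverted)
t(1,5) = 4.7 - 3.850·0.501961 = 2.767
Σt over all 6·11 pixels = 165341/850 ≈ 194.5188235
V = pitch²·Σt = 1.18²·165341/850 = 270.848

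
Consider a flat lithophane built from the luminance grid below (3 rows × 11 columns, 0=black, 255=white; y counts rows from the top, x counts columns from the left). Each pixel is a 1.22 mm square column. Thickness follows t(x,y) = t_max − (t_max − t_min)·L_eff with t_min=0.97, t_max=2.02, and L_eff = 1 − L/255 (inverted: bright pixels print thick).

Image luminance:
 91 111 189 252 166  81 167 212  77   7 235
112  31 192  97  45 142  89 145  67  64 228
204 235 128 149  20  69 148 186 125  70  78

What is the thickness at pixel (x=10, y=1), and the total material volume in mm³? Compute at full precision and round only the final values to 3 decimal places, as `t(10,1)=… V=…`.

t(10,1)=1.909 V=73.458

span = t_max - t_min = 2.02 - 0.97 = 1.050
L(10,1) = 228, L_eff = 1 - 228/255 = 0.105882 (inverted)
t(10,1) = 2.02 - 1.050·0.105882 = 1.909
Σt over all 3·11 pixels = 83901/1700 ≈ 49.3535294
V = pitch²·Σt = 1.22²·83901/1700 = 73.458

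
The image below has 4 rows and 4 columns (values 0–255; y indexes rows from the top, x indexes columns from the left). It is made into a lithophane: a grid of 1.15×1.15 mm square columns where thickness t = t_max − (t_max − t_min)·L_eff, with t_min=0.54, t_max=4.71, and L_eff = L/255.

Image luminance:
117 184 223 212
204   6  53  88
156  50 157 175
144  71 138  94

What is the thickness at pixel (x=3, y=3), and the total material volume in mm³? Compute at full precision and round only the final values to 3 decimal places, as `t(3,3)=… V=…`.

span = t_max - t_min = 4.71 - 0.54 = 4.170
L(3,3) = 94, L_eff = 94/255 = 0.368627
t(3,3) = 4.71 - 4.170·0.368627 = 3.173
Σt over all 4·4 pixels = 88138/2125 ≈ 41.4767059
V = pitch²·Σt = 1.15²·88138/2125 = 54.853

t(3,3)=3.173 V=54.853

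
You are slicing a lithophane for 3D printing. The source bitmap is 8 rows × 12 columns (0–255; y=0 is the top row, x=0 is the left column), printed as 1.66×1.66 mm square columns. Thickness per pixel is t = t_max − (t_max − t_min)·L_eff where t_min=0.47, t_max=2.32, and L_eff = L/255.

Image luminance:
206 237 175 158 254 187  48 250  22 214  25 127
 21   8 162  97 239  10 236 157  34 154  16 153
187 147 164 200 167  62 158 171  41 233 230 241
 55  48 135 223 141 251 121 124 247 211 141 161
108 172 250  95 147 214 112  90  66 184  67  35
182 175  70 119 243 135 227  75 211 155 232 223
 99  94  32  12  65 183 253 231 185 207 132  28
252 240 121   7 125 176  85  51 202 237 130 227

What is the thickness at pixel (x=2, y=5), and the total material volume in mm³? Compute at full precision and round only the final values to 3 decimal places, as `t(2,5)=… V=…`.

t(2,5)=1.812 V=333.645

span = t_max - t_min = 2.32 - 0.47 = 1.850
L(2,5) = 70, L_eff = 70/255 = 0.274510
t(2,5) = 2.32 - 1.850·0.274510 = 1.812
Σt over all 8·12 pixels = 102917/850 ≈ 121.0788235
V = pitch²·Σt = 1.66²·102917/850 = 333.645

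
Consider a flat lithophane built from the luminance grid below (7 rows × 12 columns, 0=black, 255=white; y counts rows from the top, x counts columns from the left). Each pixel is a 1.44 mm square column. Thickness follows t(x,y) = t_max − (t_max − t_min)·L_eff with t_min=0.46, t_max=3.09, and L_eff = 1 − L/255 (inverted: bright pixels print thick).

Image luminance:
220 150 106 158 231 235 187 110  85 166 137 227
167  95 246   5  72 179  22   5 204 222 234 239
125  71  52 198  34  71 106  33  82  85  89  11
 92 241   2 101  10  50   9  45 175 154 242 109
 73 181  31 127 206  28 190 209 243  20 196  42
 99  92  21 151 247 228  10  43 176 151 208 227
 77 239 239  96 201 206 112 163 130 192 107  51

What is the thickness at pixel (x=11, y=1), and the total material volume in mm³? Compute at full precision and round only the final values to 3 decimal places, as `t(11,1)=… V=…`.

t(11,1)=2.925 V=313.259

span = t_max - t_min = 3.09 - 0.46 = 2.630
L(11,1) = 239, L_eff = 1 - 239/255 = 0.062745 (inverted)
t(11,1) = 3.09 - 2.630·0.062745 = 2.925
Σt over all 7·12 pixels = 3852283/25500 ≈ 151.0699216
V = pitch²·Σt = 1.44²·3852283/25500 = 313.259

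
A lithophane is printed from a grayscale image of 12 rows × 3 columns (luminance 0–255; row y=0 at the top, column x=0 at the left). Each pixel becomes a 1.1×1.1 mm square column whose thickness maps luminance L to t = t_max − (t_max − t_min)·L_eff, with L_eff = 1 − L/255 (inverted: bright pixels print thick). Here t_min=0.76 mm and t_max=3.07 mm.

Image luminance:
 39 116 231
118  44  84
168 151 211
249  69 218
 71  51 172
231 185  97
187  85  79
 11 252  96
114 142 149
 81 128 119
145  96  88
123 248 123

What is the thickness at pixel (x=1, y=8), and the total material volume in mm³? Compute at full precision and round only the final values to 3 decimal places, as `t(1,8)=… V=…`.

t(1,8)=2.046 V=85.401

span = t_max - t_min = 3.07 - 0.76 = 2.310
L(1,8) = 142, L_eff = 1 - 142/255 = 0.443137 (inverted)
t(1,8) = 3.07 - 2.310·0.443137 = 2.046
Σt over all 12·3 pixels = 599927/8500 ≈ 70.5796471
V = pitch²·Σt = 1.1²·599927/8500 = 85.401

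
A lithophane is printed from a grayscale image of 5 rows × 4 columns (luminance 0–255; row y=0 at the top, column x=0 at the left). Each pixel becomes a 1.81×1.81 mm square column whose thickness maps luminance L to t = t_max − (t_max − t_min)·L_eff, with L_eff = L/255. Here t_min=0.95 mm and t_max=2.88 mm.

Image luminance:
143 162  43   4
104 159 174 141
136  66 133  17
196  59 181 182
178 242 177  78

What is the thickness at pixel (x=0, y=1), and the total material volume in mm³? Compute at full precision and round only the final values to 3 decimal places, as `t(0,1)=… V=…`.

t(0,1)=2.093 V=124.855

span = t_max - t_min = 2.88 - 0.95 = 1.930
L(0,1) = 104, L_eff = 104/255 = 0.407843
t(0,1) = 2.88 - 1.930·0.407843 = 2.093
Σt over all 5·4 pixels = 38873/1020 ≈ 38.1107843
V = pitch²·Σt = 1.81²·38873/1020 = 124.855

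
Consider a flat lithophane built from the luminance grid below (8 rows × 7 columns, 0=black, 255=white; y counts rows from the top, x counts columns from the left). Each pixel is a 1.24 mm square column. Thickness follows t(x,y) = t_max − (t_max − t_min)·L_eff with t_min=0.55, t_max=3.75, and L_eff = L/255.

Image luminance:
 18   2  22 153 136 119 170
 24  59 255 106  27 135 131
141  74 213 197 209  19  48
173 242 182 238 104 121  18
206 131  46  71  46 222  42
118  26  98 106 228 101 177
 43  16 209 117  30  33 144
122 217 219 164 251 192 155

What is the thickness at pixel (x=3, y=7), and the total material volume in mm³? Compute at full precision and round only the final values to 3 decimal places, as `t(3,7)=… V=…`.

span = t_max - t_min = 3.75 - 0.55 = 3.200
L(3,7) = 164, L_eff = 164/255 = 0.643137
t(3,7) = 3.75 - 3.200·0.643137 = 1.692
Σt over all 8·7 pixels = 157894/1275 ≈ 123.8384314
V = pitch²·Σt = 1.24²·157894/1275 = 190.414

t(3,7)=1.692 V=190.414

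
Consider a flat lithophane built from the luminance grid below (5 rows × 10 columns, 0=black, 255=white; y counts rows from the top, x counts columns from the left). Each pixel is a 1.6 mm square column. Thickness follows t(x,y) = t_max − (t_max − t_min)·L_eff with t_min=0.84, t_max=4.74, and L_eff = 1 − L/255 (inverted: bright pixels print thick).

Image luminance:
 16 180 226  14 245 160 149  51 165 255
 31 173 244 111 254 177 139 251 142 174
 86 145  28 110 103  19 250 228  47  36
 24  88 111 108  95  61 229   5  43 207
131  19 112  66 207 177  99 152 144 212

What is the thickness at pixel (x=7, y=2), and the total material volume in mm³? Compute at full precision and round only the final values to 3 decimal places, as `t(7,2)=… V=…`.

span = t_max - t_min = 4.74 - 0.84 = 3.900
L(7,2) = 228, L_eff = 1 - 228/255 = 0.105882 (inverted)
t(7,2) = 4.74 - 3.900·0.105882 = 4.327
Σt over all 5·10 pixels = 120187/850 ≈ 141.3964706
V = pitch²·Σt = 1.6²·120187/850 = 361.975

t(7,2)=4.327 V=361.975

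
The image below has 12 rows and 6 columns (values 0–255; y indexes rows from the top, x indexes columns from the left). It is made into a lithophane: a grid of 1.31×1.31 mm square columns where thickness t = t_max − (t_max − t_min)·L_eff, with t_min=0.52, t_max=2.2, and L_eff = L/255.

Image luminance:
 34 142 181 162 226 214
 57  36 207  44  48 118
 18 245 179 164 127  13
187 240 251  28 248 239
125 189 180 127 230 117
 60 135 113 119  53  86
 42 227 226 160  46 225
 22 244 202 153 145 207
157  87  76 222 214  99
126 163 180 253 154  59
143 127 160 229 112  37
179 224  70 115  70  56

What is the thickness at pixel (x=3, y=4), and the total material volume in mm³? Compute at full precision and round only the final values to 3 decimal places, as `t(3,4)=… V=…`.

span = t_max - t_min = 2.2 - 0.52 = 1.680
L(3,4) = 127, L_eff = 127/255 = 0.498039
t(3,4) = 2.2 - 1.680·0.498039 = 1.363
Σt over all 12·6 pixels = 194458/2125 ≈ 91.5096471
V = pitch²·Σt = 1.31²·194458/2125 = 157.040

t(3,4)=1.363 V=157.040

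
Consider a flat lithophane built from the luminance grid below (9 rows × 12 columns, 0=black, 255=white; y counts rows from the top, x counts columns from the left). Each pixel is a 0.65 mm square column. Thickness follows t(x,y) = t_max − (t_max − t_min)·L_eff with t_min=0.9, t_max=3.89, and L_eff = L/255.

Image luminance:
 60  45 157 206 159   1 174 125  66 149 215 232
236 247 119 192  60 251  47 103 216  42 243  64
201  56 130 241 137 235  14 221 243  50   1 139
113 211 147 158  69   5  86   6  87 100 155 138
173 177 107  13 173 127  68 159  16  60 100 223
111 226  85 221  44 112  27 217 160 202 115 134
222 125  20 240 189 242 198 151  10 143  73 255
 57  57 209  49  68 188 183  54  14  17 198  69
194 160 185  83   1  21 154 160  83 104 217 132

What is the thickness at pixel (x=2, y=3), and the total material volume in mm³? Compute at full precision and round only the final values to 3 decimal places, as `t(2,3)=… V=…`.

t(2,3)=2.166 V=108.506

span = t_max - t_min = 3.89 - 0.9 = 2.990
L(2,3) = 147, L_eff = 147/255 = 0.576471
t(2,3) = 3.89 - 2.990·0.576471 = 2.166
Σt over all 9·12 pixels = 6548887/25500 ≈ 256.8190980
V = pitch²·Σt = 0.65²·6548887/25500 = 108.506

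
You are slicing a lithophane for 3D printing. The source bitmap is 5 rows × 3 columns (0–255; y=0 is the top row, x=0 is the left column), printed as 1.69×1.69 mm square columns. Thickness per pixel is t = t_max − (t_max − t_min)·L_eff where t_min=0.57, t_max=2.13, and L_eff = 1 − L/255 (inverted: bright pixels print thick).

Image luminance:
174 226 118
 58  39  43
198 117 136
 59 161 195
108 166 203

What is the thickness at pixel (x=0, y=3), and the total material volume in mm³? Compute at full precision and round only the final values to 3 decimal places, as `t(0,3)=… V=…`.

span = t_max - t_min = 2.13 - 0.57 = 1.560
L(0,3) = 59, L_eff = 1 - 59/255 = 0.768627 (inverted)
t(0,3) = 2.13 - 1.560·0.768627 = 0.931
Σt over all 5·3 pixels = 176727/8500 ≈ 20.7914118
V = pitch²·Σt = 1.69²·176727/8500 = 59.382

t(0,3)=0.931 V=59.382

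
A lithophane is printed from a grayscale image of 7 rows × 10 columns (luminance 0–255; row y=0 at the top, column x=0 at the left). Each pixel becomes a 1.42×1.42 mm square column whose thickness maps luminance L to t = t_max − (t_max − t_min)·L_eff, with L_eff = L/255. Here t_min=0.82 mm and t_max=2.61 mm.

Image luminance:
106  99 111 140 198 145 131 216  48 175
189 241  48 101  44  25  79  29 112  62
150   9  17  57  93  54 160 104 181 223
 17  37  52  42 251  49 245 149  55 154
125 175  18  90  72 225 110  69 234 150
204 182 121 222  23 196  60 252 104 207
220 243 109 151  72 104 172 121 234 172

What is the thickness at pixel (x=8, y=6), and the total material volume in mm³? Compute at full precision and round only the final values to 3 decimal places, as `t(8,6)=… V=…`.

t(8,6)=0.967 V=243.343

span = t_max - t_min = 2.61 - 0.82 = 1.790
L(8,6) = 234, L_eff = 234/255 = 0.917647
t(8,6) = 2.61 - 1.790·0.917647 = 0.967
Σt over all 7·10 pixels = 205159/1700 ≈ 120.6817647
V = pitch²·Σt = 1.42²·205159/1700 = 243.343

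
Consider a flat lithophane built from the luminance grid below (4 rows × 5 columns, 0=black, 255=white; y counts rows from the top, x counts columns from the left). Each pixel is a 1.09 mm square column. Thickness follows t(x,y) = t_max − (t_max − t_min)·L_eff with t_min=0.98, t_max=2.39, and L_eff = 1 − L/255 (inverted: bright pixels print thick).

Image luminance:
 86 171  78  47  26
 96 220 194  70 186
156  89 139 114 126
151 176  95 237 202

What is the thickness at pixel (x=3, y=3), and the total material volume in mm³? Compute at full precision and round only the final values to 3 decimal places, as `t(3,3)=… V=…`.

t(3,3)=2.290 V=40.755

span = t_max - t_min = 2.39 - 0.98 = 1.410
L(3,3) = 237, L_eff = 1 - 237/255 = 0.070588 (inverted)
t(3,3) = 2.39 - 1.410·0.070588 = 2.290
Σt over all 4·5 pixels = 291573/8500 ≈ 34.3027059
V = pitch²·Σt = 1.09²·291573/8500 = 40.755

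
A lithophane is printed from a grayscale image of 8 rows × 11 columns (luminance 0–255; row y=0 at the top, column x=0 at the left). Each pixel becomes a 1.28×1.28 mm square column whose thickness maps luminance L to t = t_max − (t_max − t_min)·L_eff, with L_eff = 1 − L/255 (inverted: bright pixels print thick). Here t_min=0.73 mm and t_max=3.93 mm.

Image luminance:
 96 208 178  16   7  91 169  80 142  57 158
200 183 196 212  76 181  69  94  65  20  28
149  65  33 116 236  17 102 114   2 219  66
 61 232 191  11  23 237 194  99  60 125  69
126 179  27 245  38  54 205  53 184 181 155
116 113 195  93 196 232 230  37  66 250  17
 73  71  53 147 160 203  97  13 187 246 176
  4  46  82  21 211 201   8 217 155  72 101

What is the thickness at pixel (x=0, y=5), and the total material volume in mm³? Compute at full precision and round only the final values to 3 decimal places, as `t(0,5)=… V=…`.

span = t_max - t_min = 3.93 - 0.73 = 3.200
L(0,5) = 116, L_eff = 1 - 116/255 = 0.545098 (inverted)
t(0,5) = 3.93 - 3.200·0.545098 = 2.186
Σt over all 8·11 pixels = 249634/1275 ≈ 195.7913725
V = pitch²·Σt = 1.28²·249634/1275 = 320.785

t(0,5)=2.186 V=320.785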